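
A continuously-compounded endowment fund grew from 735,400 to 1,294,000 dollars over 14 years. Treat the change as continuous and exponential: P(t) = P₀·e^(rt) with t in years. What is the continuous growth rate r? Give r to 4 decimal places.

r ≈ 0.0404 per year

1294000 = 735400 · e^(r·14)
e^(14r) = 1294000/735400 = 1.75959
r = ln(1.75959) / 14 = 0.56508 / 14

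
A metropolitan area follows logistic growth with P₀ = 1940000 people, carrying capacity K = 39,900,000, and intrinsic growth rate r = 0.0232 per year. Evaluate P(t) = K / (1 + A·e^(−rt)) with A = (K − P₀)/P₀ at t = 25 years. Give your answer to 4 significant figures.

A = (39900000 − 1940000)/1940000 = 19.56701
P(25) = 39900000 / (1 + 19.56701·e^(−0.0232·25)) = 39900000 / (1 + 19.56701·0.559898)
= 39900000 / 11.95554 ≈ 3337365.74

≈ 3,337,000 people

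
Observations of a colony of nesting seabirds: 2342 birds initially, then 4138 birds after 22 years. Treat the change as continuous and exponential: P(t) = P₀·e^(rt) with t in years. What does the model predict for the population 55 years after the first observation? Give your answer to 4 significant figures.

≈ 9,718 birds

r = ln(4138/2342) / 22 ≈ 0.025873 per year
P(55) = 2342 · e^(0.025873·55) = 2342 · 4.14963 ≈ 9718.42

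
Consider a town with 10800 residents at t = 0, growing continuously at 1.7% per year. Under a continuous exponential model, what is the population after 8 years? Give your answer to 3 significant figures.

≈ 12,400 residents

P(8) = 10800 · e^(0.017·8) = 10800 · e^(0.136)
= 10800 · 1.14568 ≈ 12373.36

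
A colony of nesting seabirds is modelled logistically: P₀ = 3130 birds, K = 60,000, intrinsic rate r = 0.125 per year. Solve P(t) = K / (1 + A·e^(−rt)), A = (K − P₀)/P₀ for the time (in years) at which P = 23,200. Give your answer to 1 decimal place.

t ≈ 19.5 years

A = (60000 − 3130)/3130 = 18.16933
23200 = 60000/(1 + 18.16933·e^(−0.125t)) → 1 + 18.16933·e^(−0.125t) = 2.58621
e^(−0.125t) = 0.087301 → t = ln(11.45458)/0.125 = 2.43839/0.125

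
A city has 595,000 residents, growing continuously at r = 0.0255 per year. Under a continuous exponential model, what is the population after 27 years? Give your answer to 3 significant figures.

P(27) = 595000 · e^(0.0255·27) = 595000 · e^(0.6885)
= 595000 · 1.99073 ≈ 1184482.69

≈ 1,180,000 residents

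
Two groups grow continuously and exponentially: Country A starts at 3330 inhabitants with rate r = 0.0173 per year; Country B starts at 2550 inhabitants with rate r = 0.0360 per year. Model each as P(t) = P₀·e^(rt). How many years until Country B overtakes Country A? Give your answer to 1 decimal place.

t ≈ 14.3 years

3330·e^(0.0173t) = 2550·e^(0.036t)
3330/2550 = e^((0.036 − 0.0173)t) → ln(1.30588) = 0.0187·t
t = 0.26688 / 0.0187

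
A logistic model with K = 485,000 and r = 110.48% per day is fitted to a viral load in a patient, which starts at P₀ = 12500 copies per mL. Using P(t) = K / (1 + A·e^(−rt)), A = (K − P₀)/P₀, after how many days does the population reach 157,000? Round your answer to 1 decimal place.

A = (485000 − 12500)/12500 = 37.8
157000 = 485000/(1 + 37.8·e^(−1.1048t)) → 1 + 37.8·e^(−1.1048t) = 3.08917
e^(−1.1048t) = 0.055269 → t = ln(18.09329)/1.1048 = 2.89554/1.1048

t ≈ 2.6 days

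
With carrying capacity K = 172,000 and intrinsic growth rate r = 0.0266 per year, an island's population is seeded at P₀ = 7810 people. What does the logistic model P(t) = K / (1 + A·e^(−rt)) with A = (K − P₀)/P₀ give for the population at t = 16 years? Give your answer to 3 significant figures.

A = (172000 − 7810)/7810 = 21.02305
P(16) = 172000 / (1 + 21.02305·e^(−0.0266·16)) = 172000 / (1 + 21.02305·0.653378)
= 172000 / 14.73599 ≈ 11672.1

≈ 11,700 people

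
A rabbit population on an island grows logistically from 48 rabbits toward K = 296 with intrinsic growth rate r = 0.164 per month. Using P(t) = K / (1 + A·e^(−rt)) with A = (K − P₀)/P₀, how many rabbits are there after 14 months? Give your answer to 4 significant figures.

A = (296 − 48)/48 = 5.16667
P(14) = 296 / (1 + 5.16667·e^(−0.164·14)) = 296 / (1 + 5.16667·0.100661)
= 296 / 1.52008 ≈ 194.73

≈ 194.7 rabbits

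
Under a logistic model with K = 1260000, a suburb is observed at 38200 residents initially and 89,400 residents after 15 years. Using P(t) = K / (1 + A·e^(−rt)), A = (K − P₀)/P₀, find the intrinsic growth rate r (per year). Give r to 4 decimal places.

A = (1260000 − 38200)/38200 = 31.98429
89400 = 1260000/(1 + 31.98429·e^(−r·15)) → e^(−15r) = (14.09396 − 1)/31.98429 = 0.409387
r = −ln(0.409387)/15 = 0.89309/15

r ≈ 0.0595 per year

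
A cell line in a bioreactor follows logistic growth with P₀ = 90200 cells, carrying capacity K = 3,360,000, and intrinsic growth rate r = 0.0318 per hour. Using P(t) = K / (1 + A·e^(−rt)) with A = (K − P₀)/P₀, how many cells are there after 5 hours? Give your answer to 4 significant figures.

A = (3360000 − 90200)/90200 = 36.25055
P(5) = 3360000 / (1 + 36.25055·e^(−0.0318·5)) = 3360000 / (1 + 36.25055·0.852996)
= 3360000 / 31.92159 ≈ 105257.91

≈ 105,300 cells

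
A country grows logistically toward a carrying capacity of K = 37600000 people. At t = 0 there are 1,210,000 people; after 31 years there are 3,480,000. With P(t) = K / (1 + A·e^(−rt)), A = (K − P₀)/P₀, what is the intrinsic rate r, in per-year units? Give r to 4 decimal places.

r ≈ 0.0362 per year

A = (37600000 − 1210000)/1210000 = 30.07438
3480000 = 37600000/(1 + 30.07438·e^(−r·31)) → e^(−31r) = (10.8046 − 1)/30.07438 = 0.326012
r = −ln(0.326012)/31 = 1.12082/31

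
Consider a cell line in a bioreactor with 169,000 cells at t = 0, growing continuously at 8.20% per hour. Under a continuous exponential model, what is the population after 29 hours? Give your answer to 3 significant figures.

≈ 1,820,000 cells

P(29) = 169000 · e^(0.082·29) = 169000 · e^(2.378)
= 169000 · 10.78331 ≈ 1822380.18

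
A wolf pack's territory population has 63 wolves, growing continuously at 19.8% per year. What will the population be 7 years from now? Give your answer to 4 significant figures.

≈ 251.9 wolves

P(7) = 63 · e^(0.198·7) = 63 · e^(1.386)
= 63 · 3.99882 ≈ 251.93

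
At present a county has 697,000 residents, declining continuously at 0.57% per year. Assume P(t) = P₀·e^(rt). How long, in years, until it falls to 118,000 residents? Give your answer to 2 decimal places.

t ≈ 311.60 years

118000 = 697000 · e^(-0.0057·t)
t = ln(118000/697000) / -0.0057 = ln(0.1693) / -0.0057 = -1.7761 / -0.0057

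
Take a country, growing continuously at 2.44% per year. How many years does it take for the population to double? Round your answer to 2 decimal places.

doubling time = ln(2) / |r| = 0.69315 / 0.0244

doubling time ≈ 28.41 years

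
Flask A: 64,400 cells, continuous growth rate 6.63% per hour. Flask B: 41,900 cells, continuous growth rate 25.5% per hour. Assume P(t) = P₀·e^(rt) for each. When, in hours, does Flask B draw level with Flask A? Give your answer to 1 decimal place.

t ≈ 2.3 hours

64400·e^(0.0663t) = 41900·e^(0.255t)
64400/41900 = e^((0.255 − 0.0663)t) → ln(1.53699) = 0.1887·t
t = 0.42983 / 0.1887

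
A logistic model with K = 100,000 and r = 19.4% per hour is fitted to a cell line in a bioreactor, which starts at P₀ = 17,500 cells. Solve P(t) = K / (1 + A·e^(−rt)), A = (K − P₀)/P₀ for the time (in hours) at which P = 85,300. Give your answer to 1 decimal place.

t ≈ 17.1 hours

A = (100000 − 17500)/17500 = 4.71429
85300 = 100000/(1 + 4.71429·e^(−0.194t)) → 1 + 4.71429·e^(−0.194t) = 1.17233
e^(−0.194t) = 0.036555 → t = ln(27.35569)/0.194 = 3.30892/0.194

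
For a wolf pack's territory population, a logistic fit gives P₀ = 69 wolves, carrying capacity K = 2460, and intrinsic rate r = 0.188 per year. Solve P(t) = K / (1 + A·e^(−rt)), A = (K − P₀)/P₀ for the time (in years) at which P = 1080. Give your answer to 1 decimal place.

t ≈ 17.6 years

A = (2460 − 69)/69 = 34.65217
1080 = 2460/(1 + 34.65217·e^(−0.188t)) → 1 + 34.65217·e^(−0.188t) = 2.27778
e^(−0.188t) = 0.036874 → t = ln(27.11909)/0.188 = 3.30024/0.188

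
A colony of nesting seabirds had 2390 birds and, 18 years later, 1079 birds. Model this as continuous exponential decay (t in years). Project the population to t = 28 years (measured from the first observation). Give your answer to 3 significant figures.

≈ 694 birds

r = ln(1079/2390) / 18 ≈ -0.044181 per year
P(28) = 2390 · e^(-0.044181·28) = 2390 · 0.29023 ≈ 693.66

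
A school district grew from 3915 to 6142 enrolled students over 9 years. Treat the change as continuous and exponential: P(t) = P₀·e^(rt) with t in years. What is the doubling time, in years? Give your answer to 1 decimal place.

r = ln(6142/3915) / 9 = ln(1.56884) / 9 ≈ 0.050037 per year
doubling time = ln 2 / |r| = 0.69315 / 0.050037

doubling time ≈ 13.9 years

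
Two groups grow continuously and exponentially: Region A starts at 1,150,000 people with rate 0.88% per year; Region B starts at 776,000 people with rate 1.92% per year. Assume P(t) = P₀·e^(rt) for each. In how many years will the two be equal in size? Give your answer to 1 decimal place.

1150000·e^(0.0088t) = 776000·e^(0.0192t)
1150000/776000 = e^((0.0192 − 0.0088)t) → ln(1.48196) = 0.0104·t
t = 0.39336 / 0.0104

t ≈ 37.8 years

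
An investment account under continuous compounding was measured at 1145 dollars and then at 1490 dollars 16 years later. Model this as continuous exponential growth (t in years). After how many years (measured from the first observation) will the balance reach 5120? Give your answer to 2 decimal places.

r = ln(1490/1145) / 16 ≈ 0.016461 per year
t = ln(5120/1145) / r = 1.49775 / 0.016461 ≈ 90.989

t ≈ 90.99 years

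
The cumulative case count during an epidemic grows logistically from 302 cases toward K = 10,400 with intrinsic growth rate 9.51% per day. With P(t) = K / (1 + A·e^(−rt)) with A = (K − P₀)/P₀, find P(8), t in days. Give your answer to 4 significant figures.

A = (10400 − 302)/302 = 33.43709
P(8) = 10400 / (1 + 33.43709·e^(−0.0951·8)) = 10400 / (1 + 33.43709·0.467292)
= 10400 / 16.6249 ≈ 625.57

≈ 625.6 cases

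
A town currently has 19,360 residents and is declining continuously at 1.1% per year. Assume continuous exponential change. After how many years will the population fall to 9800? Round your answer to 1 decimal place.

t ≈ 61.9 years

9800 = 19360 · e^(-0.011·t)
t = ln(9800/19360) / -0.011 = ln(0.5062) / -0.011 = -0.68083 / -0.011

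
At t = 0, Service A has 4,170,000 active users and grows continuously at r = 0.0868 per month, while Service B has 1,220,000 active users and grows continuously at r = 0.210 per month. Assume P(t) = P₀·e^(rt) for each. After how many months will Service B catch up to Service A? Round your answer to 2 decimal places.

4170000·e^(0.0868t) = 1220000·e^(0.21t)
4170000/1220000 = e^((0.21 − 0.0868)t) → ln(3.41803) = 0.1232·t
t = 1.22907 / 0.1232

t ≈ 9.98 months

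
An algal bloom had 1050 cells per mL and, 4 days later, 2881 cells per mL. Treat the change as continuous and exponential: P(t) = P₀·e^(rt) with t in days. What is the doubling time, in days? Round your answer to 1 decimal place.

doubling time ≈ 2.7 days

r = ln(2881/1050) / 4 = ln(2.74381) / 4 ≈ 0.252337 per day
doubling time = ln 2 / |r| = 0.69315 / 0.252337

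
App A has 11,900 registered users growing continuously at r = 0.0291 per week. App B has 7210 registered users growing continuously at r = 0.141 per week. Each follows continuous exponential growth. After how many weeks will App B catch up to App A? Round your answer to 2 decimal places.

t ≈ 4.48 weeks

11900·e^(0.0291t) = 7210·e^(0.141t)
11900/7210 = e^((0.141 − 0.0291)t) → ln(1.65049) = 0.1119·t
t = 0.50107 / 0.1119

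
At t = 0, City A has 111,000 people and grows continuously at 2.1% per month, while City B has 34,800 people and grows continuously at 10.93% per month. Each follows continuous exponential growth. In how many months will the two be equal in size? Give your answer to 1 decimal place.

111000·e^(0.021t) = 34800·e^(0.1093t)
111000/34800 = e^((0.1093 − 0.021)t) → ln(3.18966) = 0.0883·t
t = 1.15991 / 0.0883

t ≈ 13.1 months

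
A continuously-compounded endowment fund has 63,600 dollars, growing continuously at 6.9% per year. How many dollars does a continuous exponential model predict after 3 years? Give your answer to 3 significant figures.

P(3) = 63600 · e^(0.069·3) = 63600 · e^(0.207)
= 63600 · 1.22998 ≈ 78226.89

≈ 78,200 dollars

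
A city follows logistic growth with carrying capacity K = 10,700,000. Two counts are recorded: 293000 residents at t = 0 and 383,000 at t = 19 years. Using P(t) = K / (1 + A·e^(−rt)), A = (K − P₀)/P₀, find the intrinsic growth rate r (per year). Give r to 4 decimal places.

r ≈ 0.0146 per year

A = (10700000 − 293000)/293000 = 35.51877
383000 = 10700000/(1 + 35.51877·e^(−r·19)) → e^(−19r) = (27.93734 − 1)/35.51877 = 0.758397
r = −ln(0.758397)/19 = 0.27655/19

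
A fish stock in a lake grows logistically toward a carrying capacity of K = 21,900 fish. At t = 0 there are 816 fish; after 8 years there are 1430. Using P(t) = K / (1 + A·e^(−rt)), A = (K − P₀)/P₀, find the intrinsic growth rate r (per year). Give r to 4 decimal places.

r ≈ 0.0738 per year

A = (21900 − 816)/816 = 25.83824
1430 = 21900/(1 + 25.83824·e^(−r·8)) → e^(−8r) = (15.31469 − 1)/25.83824 = 0.554012
r = −ln(0.554012)/8 = 0.59057/8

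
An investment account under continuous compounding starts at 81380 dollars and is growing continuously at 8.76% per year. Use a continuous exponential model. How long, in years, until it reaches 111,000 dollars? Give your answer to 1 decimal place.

t ≈ 3.5 years

111000 = 81380 · e^(0.0876·t)
t = ln(111000/81380) / 0.0876 = ln(1.36397) / 0.0876 = 0.3104 / 0.0876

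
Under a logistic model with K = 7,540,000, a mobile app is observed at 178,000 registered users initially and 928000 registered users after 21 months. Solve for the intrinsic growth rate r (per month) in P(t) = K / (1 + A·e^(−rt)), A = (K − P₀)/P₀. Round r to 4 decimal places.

r ≈ 0.0837 per month

A = (7540000 − 178000)/178000 = 41.35955
928000 = 7540000/(1 + 41.35955·e^(−r·21)) → e^(−21r) = (8.125 − 1)/41.35955 = 0.17227
r = −ln(0.17227)/21 = 1.75869/21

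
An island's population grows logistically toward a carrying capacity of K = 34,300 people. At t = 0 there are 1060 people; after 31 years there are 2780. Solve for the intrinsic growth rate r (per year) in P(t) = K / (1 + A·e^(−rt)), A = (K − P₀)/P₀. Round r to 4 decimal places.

r ≈ 0.0328 per year

A = (34300 − 1060)/1060 = 31.35849
2780 = 34300/(1 + 31.35849·e^(−r·31)) → e^(−31r) = (12.33813 − 1)/31.35849 = 0.361565
r = −ln(0.361565)/31 = 1.01731/31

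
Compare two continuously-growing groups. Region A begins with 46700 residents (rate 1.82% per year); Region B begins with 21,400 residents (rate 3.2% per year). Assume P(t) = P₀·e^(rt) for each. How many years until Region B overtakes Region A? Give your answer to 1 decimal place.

46700·e^(0.0182t) = 21400·e^(0.032t)
46700/21400 = e^((0.032 − 0.0182)t) → ln(2.18224) = 0.0138·t
t = 0.78035 / 0.0138

t ≈ 56.5 years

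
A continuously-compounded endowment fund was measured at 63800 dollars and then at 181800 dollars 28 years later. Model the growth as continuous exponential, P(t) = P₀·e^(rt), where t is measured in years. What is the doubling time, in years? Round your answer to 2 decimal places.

r = ln(181800/63800) / 28 = ln(2.84953) / 28 ≈ 0.037398 per year
doubling time = ln 2 / |r| = 0.69315 / 0.037398

doubling time ≈ 18.53 years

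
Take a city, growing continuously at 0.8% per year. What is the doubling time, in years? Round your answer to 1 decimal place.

doubling time = ln(2) / |r| = 0.69315 / 0.008

doubling time ≈ 86.6 years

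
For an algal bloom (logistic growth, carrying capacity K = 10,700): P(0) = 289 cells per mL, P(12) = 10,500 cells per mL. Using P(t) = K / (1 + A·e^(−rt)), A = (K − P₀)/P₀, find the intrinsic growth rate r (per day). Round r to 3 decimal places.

r ≈ 0.629 per day

A = (10700 − 289)/289 = 36.02422
10500 = 10700/(1 + 36.02422·e^(−r·12)) → e^(−12r) = (1.01905 − 1)/36.02422 = 0.000529
r = −ln(0.000529)/12 = 7.545/12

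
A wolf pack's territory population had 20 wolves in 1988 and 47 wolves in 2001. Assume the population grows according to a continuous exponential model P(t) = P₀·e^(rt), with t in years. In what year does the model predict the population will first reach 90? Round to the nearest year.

year 2011

r = ln(47/20) / 13 = 0.85442/13 ≈ 0.065724 per year
t = ln(90/20) / r = 1.50408/0.065724 ≈ 22.88 years after 1988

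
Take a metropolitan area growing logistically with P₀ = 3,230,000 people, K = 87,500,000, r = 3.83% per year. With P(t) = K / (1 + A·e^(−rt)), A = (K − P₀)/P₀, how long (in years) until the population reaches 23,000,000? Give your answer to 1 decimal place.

t ≈ 58.2 years

A = (87500000 − 3230000)/3230000 = 26.08978
23000000 = 87500000/(1 + 26.08978·e^(−0.0383t)) → 1 + 26.08978·e^(−0.0383t) = 3.80435
e^(−0.0383t) = 0.107488 → t = ln(9.30333)/0.0383 = 2.23037/0.0383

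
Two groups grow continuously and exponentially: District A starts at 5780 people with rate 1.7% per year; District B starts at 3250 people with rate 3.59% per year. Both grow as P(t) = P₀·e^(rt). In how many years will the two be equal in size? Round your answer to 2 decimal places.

5780·e^(0.017t) = 3250·e^(0.0359t)
5780/3250 = e^((0.0359 − 0.017)t) → ln(1.77846) = 0.0189·t
t = 0.57575 / 0.0189

t ≈ 30.46 years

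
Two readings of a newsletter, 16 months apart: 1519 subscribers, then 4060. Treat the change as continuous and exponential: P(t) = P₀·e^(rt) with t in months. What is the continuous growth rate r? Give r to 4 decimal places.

4060 = 1519 · e^(r·16)
e^(16r) = 4060/1519 = 2.67281
r = ln(2.67281) / 16 = 0.98313 / 16

r ≈ 0.0614 per month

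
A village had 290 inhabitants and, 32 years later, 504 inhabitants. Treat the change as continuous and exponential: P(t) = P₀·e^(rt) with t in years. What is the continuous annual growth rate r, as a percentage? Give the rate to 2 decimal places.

504 = 290 · e^(r·32)
e^(32r) = 504/290 = 1.73793
r = ln(1.73793) / 32 = 0.5527 / 32

r ≈ 1.73% per year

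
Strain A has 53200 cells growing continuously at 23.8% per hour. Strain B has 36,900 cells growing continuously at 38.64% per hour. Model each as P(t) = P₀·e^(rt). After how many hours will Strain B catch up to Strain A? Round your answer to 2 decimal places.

t ≈ 2.47 hours

53200·e^(0.238t) = 36900·e^(0.3864t)
53200/36900 = e^((0.3864 − 0.238)t) → ln(1.44173) = 0.1484·t
t = 0.36585 / 0.1484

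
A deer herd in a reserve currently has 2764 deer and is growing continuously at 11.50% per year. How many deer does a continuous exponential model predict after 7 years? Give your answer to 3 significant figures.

P(7) = 2764 · e^(0.115·7) = 2764 · e^(0.805)
= 2764 · 2.2367 ≈ 6182.23

≈ 6,180 deer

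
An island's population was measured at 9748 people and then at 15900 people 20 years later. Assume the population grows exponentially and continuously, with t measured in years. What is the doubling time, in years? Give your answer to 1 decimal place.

doubling time ≈ 28.3 years

r = ln(15900/9748) / 20 = ln(1.6311) / 20 ≈ 0.024463 per year
doubling time = ln 2 / |r| = 0.69315 / 0.024463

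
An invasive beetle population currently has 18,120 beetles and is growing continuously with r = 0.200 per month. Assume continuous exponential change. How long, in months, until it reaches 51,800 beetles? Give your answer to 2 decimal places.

t ≈ 5.25 months

51800 = 18120 · e^(0.2·t)
t = ln(51800/18120) / 0.2 = ln(2.85872) / 0.2 = 1.05037 / 0.2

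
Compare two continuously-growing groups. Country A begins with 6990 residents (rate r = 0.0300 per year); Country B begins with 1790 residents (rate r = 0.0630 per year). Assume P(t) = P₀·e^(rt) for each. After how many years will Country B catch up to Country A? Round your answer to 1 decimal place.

6990·e^(0.03t) = 1790·e^(0.063t)
6990/1790 = e^((0.063 − 0.03)t) → ln(3.90503) = 0.033·t
t = 1.36226 / 0.033

t ≈ 41.3 years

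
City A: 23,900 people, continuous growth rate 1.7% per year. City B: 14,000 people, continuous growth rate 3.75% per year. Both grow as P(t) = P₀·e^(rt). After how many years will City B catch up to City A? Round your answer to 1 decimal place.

23900·e^(0.017t) = 14000·e^(0.0375t)
23900/14000 = e^((0.0375 − 0.017)t) → ln(1.70714) = 0.0205·t
t = 0.53482 / 0.0205

t ≈ 26.1 years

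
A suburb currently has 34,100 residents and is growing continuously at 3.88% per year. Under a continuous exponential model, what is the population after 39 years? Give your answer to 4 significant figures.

≈ 154,900 residents

P(39) = 34100 · e^(0.0388·39) = 34100 · e^(1.5132)
= 34100 · 4.54124 ≈ 154856.27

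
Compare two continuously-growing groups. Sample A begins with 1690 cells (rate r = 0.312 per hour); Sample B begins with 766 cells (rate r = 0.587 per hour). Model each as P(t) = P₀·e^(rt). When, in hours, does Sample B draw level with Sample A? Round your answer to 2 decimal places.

1690·e^(0.312t) = 766·e^(0.587t)
1690/766 = e^((0.587 − 0.312)t) → ln(2.20627) = 0.275·t
t = 0.7913 / 0.275

t ≈ 2.88 hours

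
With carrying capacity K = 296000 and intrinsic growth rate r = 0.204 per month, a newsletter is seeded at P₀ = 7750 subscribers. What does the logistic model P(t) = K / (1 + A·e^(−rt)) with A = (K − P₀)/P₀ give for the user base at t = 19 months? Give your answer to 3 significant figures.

A = (296000 − 7750)/7750 = 37.19355
P(19) = 296000 / (1 + 37.19355·e^(−0.204·19)) = 296000 / (1 + 37.19355·0.020734)
= 296000 / 1.77116 ≈ 167122.5

≈ 167,000 subscribers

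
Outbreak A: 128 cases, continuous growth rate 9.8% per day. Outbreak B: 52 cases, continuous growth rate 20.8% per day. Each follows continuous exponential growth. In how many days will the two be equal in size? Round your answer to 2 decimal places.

128·e^(0.098t) = 52·e^(0.208t)
128/52 = e^((0.208 − 0.098)t) → ln(2.46154) = 0.11·t
t = 0.90079 / 0.11

t ≈ 8.19 days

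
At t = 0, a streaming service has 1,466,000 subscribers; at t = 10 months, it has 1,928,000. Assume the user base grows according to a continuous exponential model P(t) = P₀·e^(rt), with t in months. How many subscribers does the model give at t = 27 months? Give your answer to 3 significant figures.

r = ln(1928000/1466000) / 10 ≈ 0.027395 per month
P(27) = 1466000 · e^(0.027395·27) = 1466000 · 2.09521 ≈ 3071575.75

≈ 3,070,000 subscribers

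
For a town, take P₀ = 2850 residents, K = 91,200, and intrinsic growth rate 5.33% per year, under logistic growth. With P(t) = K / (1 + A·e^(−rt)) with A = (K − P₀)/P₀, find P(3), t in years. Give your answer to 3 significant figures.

A = (91200 − 2850)/2850 = 31
P(3) = 91200 / (1 + 31·e^(−0.0533·3)) = 91200 / (1 + 31·0.852229)
= 91200 / 27.4191 ≈ 3326.15

≈ 3,330 residents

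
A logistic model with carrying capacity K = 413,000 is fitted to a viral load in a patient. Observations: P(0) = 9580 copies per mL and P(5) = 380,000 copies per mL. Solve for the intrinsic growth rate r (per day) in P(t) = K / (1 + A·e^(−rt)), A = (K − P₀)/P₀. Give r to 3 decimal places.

A = (413000 − 9580)/9580 = 42.11065
380000 = 413000/(1 + 42.11065·e^(−r·5)) → e^(−5r) = (1.08684 − 1)/42.11065 = 0.002062
r = −ln(0.002062)/5 = 6.18396/5

r ≈ 1.237 per day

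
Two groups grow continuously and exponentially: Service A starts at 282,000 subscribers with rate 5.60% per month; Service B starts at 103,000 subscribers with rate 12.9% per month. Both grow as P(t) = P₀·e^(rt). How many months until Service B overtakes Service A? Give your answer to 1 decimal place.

t ≈ 13.8 months

282000·e^(0.056t) = 103000·e^(0.129t)
282000/103000 = e^((0.129 − 0.056)t) → ln(2.73786) = 0.073·t
t = 1.00718 / 0.073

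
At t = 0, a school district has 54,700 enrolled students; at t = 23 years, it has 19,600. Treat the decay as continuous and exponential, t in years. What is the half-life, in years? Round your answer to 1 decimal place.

r = ln(19600/54700) / 23 = ln(0.35832) / 23 ≈ -0.044623 per year
half-life = ln 2 / |r| = 0.69315 / 0.044623

half-life ≈ 15.5 years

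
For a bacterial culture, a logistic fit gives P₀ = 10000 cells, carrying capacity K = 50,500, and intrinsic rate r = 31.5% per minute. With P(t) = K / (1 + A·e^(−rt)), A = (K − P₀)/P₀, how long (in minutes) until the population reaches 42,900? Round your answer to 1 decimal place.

t ≈ 9.9 minutes

A = (50500 − 10000)/10000 = 4.05
42900 = 50500/(1 + 4.05·e^(−0.315t)) → 1 + 4.05·e^(−0.315t) = 1.17716
e^(−0.315t) = 0.043742 → t = ln(22.86118)/0.315 = 3.12944/0.315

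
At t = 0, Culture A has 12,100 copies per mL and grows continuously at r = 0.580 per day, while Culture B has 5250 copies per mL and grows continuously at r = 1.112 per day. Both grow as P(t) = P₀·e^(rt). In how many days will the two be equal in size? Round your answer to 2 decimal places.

12100·e^(0.58t) = 5250·e^(1.112t)
12100/5250 = e^((1.112 − 0.58)t) → ln(2.30476) = 0.532·t
t = 0.83498 / 0.532

t ≈ 1.57 days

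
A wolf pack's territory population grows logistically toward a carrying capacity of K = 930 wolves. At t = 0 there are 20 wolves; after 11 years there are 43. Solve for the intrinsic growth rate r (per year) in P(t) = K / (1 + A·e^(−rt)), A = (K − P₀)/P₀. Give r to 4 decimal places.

r ≈ 0.0719 per year

A = (930 − 20)/20 = 45.5
43 = 930/(1 + 45.5·e^(−r·11)) → e^(−11r) = (21.62791 − 1)/45.5 = 0.453361
r = −ln(0.453361)/11 = 0.79107/11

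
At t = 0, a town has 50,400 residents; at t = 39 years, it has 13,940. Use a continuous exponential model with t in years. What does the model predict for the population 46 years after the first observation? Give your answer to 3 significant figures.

≈ 11,100 residents

r = ln(13940/50400) / 39 ≈ -0.032955 per year
P(46) = 50400 · e^(-0.032955·46) = 50400 · 0.21961 ≈ 11068.25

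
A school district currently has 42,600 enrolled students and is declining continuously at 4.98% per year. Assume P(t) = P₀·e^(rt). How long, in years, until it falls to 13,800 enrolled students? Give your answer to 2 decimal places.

t ≈ 22.63 years

13800 = 42600 · e^(-0.0498·t)
t = ln(13800/42600) / -0.0498 = ln(0.32394) / -0.0498 = -1.12719 / -0.0498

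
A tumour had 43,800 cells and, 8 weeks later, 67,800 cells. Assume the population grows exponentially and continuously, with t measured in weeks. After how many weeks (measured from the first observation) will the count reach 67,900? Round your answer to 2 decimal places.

t ≈ 8.03 weeks

r = ln(67800/43800) / 8 ≈ 0.054616 per week
t = ln(67900/43800) / r = 0.4384 / 0.054616 ≈ 8.027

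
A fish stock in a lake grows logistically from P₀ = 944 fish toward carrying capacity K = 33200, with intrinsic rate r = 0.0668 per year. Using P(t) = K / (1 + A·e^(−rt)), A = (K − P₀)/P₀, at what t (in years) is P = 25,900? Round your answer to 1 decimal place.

A = (33200 − 944)/944 = 34.16949
25900 = 33200/(1 + 34.16949·e^(−0.0668t)) → 1 + 34.16949·e^(−0.0668t) = 1.28185
e^(−0.0668t) = 0.008249 → t = ln(121.23148)/0.0668 = 4.7977/0.0668

t ≈ 71.8 years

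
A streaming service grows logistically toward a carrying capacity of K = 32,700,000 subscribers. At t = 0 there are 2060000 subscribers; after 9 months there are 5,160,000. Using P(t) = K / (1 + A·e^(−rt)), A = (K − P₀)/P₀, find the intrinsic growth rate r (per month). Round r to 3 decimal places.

r ≈ 0.114 per month

A = (32700000 − 2060000)/2060000 = 14.87379
5160000 = 32700000/(1 + 14.87379·e^(−r·9)) → e^(−9r) = (6.33721 − 1)/14.87379 = 0.358833
r = −ln(0.358833)/9 = 1.0249/9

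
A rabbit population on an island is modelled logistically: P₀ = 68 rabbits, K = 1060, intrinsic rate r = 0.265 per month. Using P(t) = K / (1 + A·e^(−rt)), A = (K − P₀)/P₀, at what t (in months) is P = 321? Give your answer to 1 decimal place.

A = (1060 − 68)/68 = 14.58824
321 = 1060/(1 + 14.58824·e^(−0.265t)) → 1 + 14.58824·e^(−0.265t) = 3.30218
e^(−0.265t) = 0.157811 → t = ln(6.3367)/0.265 = 1.84636/0.265

t ≈ 7.0 months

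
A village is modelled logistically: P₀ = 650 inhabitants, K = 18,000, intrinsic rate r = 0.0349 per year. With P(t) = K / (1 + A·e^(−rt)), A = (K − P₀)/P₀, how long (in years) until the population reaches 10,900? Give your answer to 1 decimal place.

t ≈ 106.4 years

A = (18000 − 650)/650 = 26.69231
10900 = 18000/(1 + 26.69231·e^(−0.0349t)) → 1 + 26.69231·e^(−0.0349t) = 1.65138
e^(−0.0349t) = 0.024403 → t = ln(40.97833)/0.0349 = 3.71304/0.0349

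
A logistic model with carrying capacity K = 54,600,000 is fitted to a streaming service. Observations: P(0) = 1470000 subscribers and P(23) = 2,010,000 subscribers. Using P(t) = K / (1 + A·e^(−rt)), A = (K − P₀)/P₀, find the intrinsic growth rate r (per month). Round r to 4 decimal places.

A = (54600000 − 1470000)/1470000 = 36.14286
2010000 = 54600000/(1 + 36.14286·e^(−r·23)) → e^(−23r) = (27.16418 − 1)/36.14286 = 0.72391
r = −ln(0.72391)/23 = 0.32309/23

r ≈ 0.0140 per month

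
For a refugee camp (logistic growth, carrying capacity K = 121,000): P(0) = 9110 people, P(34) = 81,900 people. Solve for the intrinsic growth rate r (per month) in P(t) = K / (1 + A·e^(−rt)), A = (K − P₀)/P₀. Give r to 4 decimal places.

r ≈ 0.0955 per month

A = (121000 − 9110)/9110 = 12.28211
81900 = 121000/(1 + 12.28211·e^(−r·34)) → e^(−34r) = (1.47741 − 1)/12.28211 = 0.03887
r = −ln(0.03887)/34 = 3.24752/34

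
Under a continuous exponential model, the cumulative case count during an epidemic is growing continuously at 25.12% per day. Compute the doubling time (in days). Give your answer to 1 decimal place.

doubling time = ln(2) / |r| = 0.69315 / 0.2512

doubling time ≈ 2.8 days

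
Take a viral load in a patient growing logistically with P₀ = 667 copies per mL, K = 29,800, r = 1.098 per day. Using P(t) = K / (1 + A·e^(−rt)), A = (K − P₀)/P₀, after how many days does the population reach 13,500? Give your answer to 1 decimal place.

A = (29800 − 667)/667 = 43.67766
13500 = 29800/(1 + 43.67766·e^(−1.098t)) → 1 + 43.67766·e^(−1.098t) = 2.20741
e^(−1.098t) = 0.027644 → t = ln(36.17475)/1.098 = 3.58836/1.098

t ≈ 3.3 days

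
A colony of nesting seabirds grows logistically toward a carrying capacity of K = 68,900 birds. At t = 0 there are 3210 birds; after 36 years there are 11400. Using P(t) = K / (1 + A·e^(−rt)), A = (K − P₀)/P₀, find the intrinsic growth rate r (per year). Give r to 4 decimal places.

A = (68900 − 3210)/3210 = 20.46417
11400 = 68900/(1 + 20.46417·e^(−r·36)) → e^(−36r) = (6.04386 − 1)/20.46417 = 0.246473
r = −ln(0.246473)/36 = 1.4005/36

r ≈ 0.0389 per year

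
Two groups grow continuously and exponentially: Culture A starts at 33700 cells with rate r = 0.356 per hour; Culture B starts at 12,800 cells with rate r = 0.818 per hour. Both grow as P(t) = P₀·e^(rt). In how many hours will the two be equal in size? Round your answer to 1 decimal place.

t ≈ 2.1 hours

33700·e^(0.356t) = 12800·e^(0.818t)
33700/12800 = e^((0.818 − 0.356)t) → ln(2.63281) = 0.462·t
t = 0.96805 / 0.462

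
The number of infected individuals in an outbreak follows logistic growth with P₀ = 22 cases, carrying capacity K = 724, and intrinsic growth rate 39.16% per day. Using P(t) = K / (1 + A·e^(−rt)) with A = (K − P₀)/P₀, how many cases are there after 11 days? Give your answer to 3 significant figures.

≈ 506 cases

A = (724 − 22)/22 = 31.90909
P(11) = 724 / (1 + 31.90909·e^(−0.3916·11)) = 724 / (1 + 31.90909·0.013466)
= 724 / 1.42968 ≈ 506.41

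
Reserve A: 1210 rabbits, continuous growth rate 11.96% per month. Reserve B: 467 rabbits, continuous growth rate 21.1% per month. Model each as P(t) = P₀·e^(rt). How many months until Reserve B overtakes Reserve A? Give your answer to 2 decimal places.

t ≈ 10.42 months

1210·e^(0.1196t) = 467·e^(0.211t)
1210/467 = e^((0.211 − 0.1196)t) → ln(2.59101) = 0.0914·t
t = 0.95205 / 0.0914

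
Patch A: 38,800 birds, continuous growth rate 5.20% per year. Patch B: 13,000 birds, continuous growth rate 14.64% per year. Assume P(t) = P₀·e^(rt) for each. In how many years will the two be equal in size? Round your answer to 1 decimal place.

t ≈ 11.6 years

38800·e^(0.052t) = 13000·e^(0.1464t)
38800/13000 = e^((0.1464 − 0.052)t) → ln(2.98462) = 0.0944·t
t = 1.09347 / 0.0944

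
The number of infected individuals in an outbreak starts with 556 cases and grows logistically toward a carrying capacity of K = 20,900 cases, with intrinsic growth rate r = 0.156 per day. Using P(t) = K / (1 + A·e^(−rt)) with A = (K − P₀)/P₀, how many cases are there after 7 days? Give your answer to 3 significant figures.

≈ 1,570 cases

A = (20900 − 556)/556 = 36.58993
P(7) = 20900 / (1 + 36.58993·e^(−0.156·7)) = 20900 / (1 + 36.58993·0.335545)
= 20900 / 13.27756 ≈ 1574.08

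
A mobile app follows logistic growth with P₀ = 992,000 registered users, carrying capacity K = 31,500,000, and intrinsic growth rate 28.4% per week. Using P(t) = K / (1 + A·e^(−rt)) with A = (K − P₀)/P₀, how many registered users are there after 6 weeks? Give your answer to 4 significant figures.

≈ 4,776,000 registered users

A = (31500000 − 992000)/992000 = 30.75403
P(6) = 31500000 / (1 + 30.75403·e^(−0.284·6)) = 31500000 / (1 + 30.75403·0.181954)
= 31500000 / 6.59583 ≈ 4775746.95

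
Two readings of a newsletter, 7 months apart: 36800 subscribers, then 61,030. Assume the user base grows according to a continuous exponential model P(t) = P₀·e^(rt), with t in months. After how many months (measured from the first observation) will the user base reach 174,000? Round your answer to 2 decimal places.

t ≈ 21.50 months

r = ln(61030/36800) / 7 ≈ 0.072267 per month
t = ln(174000/36800) / r = 1.55356 / 0.072267 ≈ 21.498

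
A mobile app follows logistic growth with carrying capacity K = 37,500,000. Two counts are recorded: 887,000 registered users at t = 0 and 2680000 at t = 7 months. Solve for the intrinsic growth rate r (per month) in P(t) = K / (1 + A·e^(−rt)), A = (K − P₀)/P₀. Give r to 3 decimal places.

A = (37500000 − 887000)/887000 = 41.27734
2680000 = 37500000/(1 + 41.27734·e^(−r·7)) → e^(−7r) = (13.99254 − 1)/41.27734 = 0.314762
r = −ln(0.314762)/7 = 1.15594/7

r ≈ 0.165 per month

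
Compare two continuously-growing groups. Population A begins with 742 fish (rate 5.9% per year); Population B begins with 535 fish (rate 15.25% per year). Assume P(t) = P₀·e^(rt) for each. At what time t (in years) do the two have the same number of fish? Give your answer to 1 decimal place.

742·e^(0.059t) = 535·e^(0.1525t)
742/535 = e^((0.1525 − 0.059)t) → ln(1.38692) = 0.0935·t
t = 0.32708 / 0.0935

t ≈ 3.5 years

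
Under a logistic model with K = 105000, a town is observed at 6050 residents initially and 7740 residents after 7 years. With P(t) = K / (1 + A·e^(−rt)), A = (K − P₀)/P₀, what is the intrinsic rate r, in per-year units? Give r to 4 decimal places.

r ≈ 0.0377 per year

A = (105000 − 6050)/6050 = 16.35537
7740 = 105000/(1 + 16.35537·e^(−r·7)) → e^(−7r) = (13.56589 − 1)/16.35537 = 0.768304
r = −ln(0.768304)/7 = 0.26357/7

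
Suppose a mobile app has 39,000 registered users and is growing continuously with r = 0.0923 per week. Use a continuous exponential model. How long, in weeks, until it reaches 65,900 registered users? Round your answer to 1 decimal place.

t ≈ 5.7 weeks

65900 = 39000 · e^(0.0923·t)
t = ln(65900/39000) / 0.0923 = ln(1.68974) / 0.0923 = 0.52458 / 0.0923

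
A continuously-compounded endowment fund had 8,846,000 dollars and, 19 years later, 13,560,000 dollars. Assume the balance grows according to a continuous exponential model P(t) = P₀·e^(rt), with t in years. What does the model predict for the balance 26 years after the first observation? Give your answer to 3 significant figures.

≈ 15,900,000 dollars

r = ln(13560000/8846000) / 19 ≈ 0.022482 per year
P(26) = 8846000 · e^(0.022482·26) = 8846000 · 1.79415 ≈ 15871080.48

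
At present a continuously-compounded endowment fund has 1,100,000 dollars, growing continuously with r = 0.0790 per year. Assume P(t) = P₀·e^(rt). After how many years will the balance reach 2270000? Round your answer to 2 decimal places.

2270000 = 1100000 · e^(0.079·t)
t = ln(2270000/1100000) / 0.079 = ln(2.06364) / 0.079 = 0.72447 / 0.079

t ≈ 9.17 years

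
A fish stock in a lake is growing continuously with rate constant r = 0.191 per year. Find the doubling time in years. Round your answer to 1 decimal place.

doubling time ≈ 3.6 years

doubling time = ln(2) / |r| = 0.69315 / 0.191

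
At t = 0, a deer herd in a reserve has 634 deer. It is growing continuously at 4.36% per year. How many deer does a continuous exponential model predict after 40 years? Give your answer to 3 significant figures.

P(40) = 634 · e^(0.0436·40) = 634 · e^(1.744)
= 634 · 5.72018 ≈ 3626.59

≈ 3,630 deer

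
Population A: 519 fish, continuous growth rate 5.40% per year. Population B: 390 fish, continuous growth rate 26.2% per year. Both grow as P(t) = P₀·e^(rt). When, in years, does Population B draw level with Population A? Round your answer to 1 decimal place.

t ≈ 1.4 years

519·e^(0.054t) = 390·e^(0.262t)
519/390 = e^((0.262 − 0.054)t) → ln(1.33077) = 0.208·t
t = 0.28576 / 0.208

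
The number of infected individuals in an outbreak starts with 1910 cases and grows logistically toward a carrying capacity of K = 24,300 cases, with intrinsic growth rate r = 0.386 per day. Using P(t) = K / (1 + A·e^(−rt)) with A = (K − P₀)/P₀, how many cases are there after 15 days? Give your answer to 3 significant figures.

≈ 23,500 cases

A = (24300 − 1910)/1910 = 11.72251
P(15) = 24300 / (1 + 11.72251·e^(−0.386·15)) = 24300 / (1 + 11.72251·0.003058)
= 24300 / 1.03585 ≈ 23459.06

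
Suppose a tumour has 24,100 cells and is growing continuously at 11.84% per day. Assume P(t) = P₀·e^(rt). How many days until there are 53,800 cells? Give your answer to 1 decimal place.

53800 = 24100 · e^(0.1184·t)
t = ln(53800/24100) / 0.1184 = ln(2.23237) / 0.1184 = 0.80306 / 0.1184

t ≈ 6.8 days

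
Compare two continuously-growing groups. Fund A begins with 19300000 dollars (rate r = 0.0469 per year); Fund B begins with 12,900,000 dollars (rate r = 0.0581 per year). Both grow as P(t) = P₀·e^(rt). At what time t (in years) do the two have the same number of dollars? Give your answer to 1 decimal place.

t ≈ 36.0 years

19300000·e^(0.0469t) = 12900000·e^(0.0581t)
19300000/12900000 = e^((0.0581 − 0.0469)t) → ln(1.49612) = 0.0112·t
t = 0.40288 / 0.0112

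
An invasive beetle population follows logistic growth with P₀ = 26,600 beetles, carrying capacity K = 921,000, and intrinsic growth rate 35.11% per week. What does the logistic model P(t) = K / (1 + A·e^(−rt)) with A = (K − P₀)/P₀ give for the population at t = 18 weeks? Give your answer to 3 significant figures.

≈ 868,000 beetles

A = (921000 − 26600)/26600 = 33.62406
P(18) = 921000 / (1 + 33.62406·e^(−0.3511·18)) = 921000 / (1 + 33.62406·0.0018)
= 921000 / 1.06053 ≈ 868430.83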